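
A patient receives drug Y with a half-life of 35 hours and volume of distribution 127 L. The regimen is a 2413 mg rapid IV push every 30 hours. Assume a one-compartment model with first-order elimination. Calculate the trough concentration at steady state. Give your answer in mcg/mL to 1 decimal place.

23.4 mcg/mL

τ/t½ = 30/35 ≈ 0.85714, so fraction remaining f = (1/2)^(30/35) ≈ 0.5520.
Each bolus raises the concentration by D/Vd = 2413/127 ≈ 19.000 mcg/mL.
Steady-state trough Cmin,ss = C₀·f/(1−f) ≈ 19.000 × 0.5520/0.4480 ≈ 23.411 mcg/mL.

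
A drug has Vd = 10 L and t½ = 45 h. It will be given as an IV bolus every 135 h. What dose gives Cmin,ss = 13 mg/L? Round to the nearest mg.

910 mg

τ/t½ = 135/45 ≈ 3, so f = (1/2)^(135/45) ≈ 0.125000.
Cmin,ss = (D/Vd)·f/(1−f), so D = Cmin,ss·Vd·(1−f)/f.
D = 13 × 10 × (1−f)/f ≈ 13 × 10 × 7.00000 ≈ 910.00 mg.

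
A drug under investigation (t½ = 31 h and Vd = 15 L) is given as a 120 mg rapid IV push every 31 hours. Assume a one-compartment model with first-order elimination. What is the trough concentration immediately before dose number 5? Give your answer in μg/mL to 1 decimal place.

7.5 μg/mL

f = (1/2)^(τ/t½) = (1/2)^(31/31) ≈ 0.5000.
C₀ = D/Vd = 120/15 ≈ 8.000 μg/mL.
Before the 5th dose, 4 doses have been given. Superposition: Cmin = C₀·(f + f² + … + f^4).
≈ 8.000 × (0.5000 + 0.2500 + 0.1250 + 0.0625) ≈ 8.000 × 0.9375 ≈ 7.500 μg/mL.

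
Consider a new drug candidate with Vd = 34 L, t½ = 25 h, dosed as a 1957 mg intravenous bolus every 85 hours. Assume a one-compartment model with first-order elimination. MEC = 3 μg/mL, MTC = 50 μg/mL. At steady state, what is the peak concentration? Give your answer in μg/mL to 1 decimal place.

63.6 μg/mL

Over one 85-h interval, 85/25 ≈ 3.4 half-lives elapse, leaving f ≈ 0.0947 of each dose.
Accumulation ratio R = 1/(1 − f) ≈ 1/0.9053 ≈ 1.1046.
Single-dose peak C₀ = D/Vd = 1957/34 ≈ 57.559 μg/mL.
Steady-state peak Cmax,ss = C₀·R ≈ 57.559 × 1.1046 ≈ 63.580 μg/mL.
Peak 63.6 μg/mL vs MTC 50 μg/mL: exceeds toxic threshold.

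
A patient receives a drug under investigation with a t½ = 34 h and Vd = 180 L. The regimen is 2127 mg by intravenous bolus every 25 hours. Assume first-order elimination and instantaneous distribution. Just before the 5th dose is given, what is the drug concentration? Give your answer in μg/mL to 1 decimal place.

f = (1/2)^(τ/t½) = (1/2)^(25/34) ≈ 0.6007.
C₀ = D/Vd = 2127/180 ≈ 11.817 μg/mL.
Before the 5th dose, 4 doses have been given. Superposition: Cmin = C₀·(f + f² + … + f^4).
≈ 11.817 × (0.6007 + 0.3608 + 0.2168 + 0.1302) ≈ 11.817 × 1.3085 ≈ 15.463 μg/mL.

15.5 μg/mL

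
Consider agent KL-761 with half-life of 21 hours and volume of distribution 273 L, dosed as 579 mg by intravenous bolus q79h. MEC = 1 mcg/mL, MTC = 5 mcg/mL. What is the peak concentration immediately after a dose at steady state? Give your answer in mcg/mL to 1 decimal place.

2.3 mcg/mL

k = ln2/t½ = ln2/21 ≈ 0.033007 h⁻¹; fraction remaining f = e^(−kτ) = e^(−0.033007×79) ≈ 0.0737.
Accumulation ratio R = 1/(1 − f) ≈ 1/0.9263 ≈ 1.0796.
Single-dose peak C₀ = D/Vd = 579/273 ≈ 2.121 mcg/mL.
Steady-state peak Cmax,ss = C₀·R ≈ 2.121 × 1.0796 ≈ 2.290 mcg/mL.
Peak 2.3 mcg/mL vs MTC 5 mcg/mL: below toxic threshold.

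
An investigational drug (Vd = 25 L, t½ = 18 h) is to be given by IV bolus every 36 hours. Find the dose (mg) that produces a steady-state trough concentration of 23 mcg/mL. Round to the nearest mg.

τ/t½ = 36/18 ≈ 2, so f = (1/2)^(36/18) ≈ 0.250000.
Cmin,ss = (D/Vd)·f/(1−f), so D = Cmin,ss·Vd·(1−f)/f.
D = 23 × 25 × (1−f)/f ≈ 23 × 25 × 3.00000 ≈ 1725.00 mg.

1725 mg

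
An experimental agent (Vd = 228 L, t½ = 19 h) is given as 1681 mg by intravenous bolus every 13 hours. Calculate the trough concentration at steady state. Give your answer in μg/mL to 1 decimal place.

k = ln2/t½ = ln2/19 ≈ 0.036481 h⁻¹; fraction remaining f = e^(−kτ) = e^(−0.036481×13) ≈ 0.6223.
Accumulation ratio R = 1/(1 − f) ≈ 1/0.3777 ≈ 2.6476.
Single-dose peak C₀ = D/Vd = 1681/228 ≈ 7.373 μg/mL.
Cmax,ss = C₀/(1 − f) ≈ 7.373/0.3777 ≈ 19.521 μg/mL.
Steady-state trough Cmin,ss = Cmax,ss·f ≈ 19.521 × 0.6223 ≈ 12.148 μg/mL.

12.1 μg/mL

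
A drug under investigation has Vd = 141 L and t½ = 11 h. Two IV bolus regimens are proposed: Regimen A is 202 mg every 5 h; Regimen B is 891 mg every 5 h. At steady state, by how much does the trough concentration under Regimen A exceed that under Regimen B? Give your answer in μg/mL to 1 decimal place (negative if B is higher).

-13.2 μg/mL

Regimen A: f = (1/2)^(5/11) ≈ 0.7297; Cmin,ss = (202/141)·f/(1−f) ≈ 3.868 μg/mL.
Regimen B: f = (1/2)^(5/11) ≈ 0.7297; Cmin,ss = (891/141)·f/(1−f) ≈ 17.059 μg/mL.
Difference ≈ 3.868 − 17.059 ≈ -13.191 μg/mL.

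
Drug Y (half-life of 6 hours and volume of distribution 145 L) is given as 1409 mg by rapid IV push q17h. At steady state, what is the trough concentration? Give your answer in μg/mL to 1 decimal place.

1.6 μg/mL

k = ln2/t½ = ln2/6 ≈ 0.115525 h⁻¹; fraction remaining f = e^(−kτ) = e^(−0.115525×17) ≈ 0.1403.
At steady state, accumulation factor R = 1/(1 − e^(−kτ)) ≈ 1.1632.
Single-dose peak C₀ = D/Vd = 1409/145 ≈ 9.717 μg/mL.
Steady-state peak Cmax,ss = C₀·R ≈ 9.717 × 1.1632 ≈ 11.303 μg/mL.
One interval later, Cmin,ss = Cmax,ss·e^(−kτ) ≈ 11.303 × 0.1403 ≈ 1.586 μg/mL.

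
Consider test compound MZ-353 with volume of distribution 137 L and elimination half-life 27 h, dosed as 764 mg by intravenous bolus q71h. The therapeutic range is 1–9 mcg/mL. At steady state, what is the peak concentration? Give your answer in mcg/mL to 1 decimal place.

6.7 mcg/mL

τ/t½ = 71/27 ≈ 2.6296, so fraction remaining f = (1/2)^(71/27) ≈ 0.1616.
Accumulation ratio R = 1/(1 − f) ≈ 1/0.8384 ≈ 1.1927.
Single-dose peak C₀ = D/Vd = 764/137 ≈ 5.577 mcg/mL.
Cmax,ss = C₀/(1 − f) ≈ 5.577/0.8384 ≈ 6.652 mcg/mL.
Peak 6.7 mcg/mL vs MTC 9 mcg/mL: below toxic threshold.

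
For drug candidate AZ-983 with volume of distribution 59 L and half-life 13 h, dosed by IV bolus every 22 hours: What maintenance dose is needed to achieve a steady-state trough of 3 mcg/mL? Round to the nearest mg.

395 mg

τ/t½ = 22/13 ≈ 1.6923, so f = (1/2)^(22/13) ≈ 0.309432.
Cmin,ss = (D/Vd)·f/(1−f), so D = Cmin,ss·Vd·(1−f)/f.
D = 3 × 59 × (1−f)/f ≈ 3 × 59 × 2.23173 ≈ 395.02 mg.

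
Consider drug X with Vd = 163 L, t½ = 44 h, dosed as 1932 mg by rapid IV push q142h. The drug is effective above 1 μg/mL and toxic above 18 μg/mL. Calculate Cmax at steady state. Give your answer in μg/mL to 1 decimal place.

13.3 μg/mL

Over one 142-h interval, 142/44 ≈ 3.2273 half-lives elapse, leaving f ≈ 0.1068 of each dose.
Accumulation ratio R = 1/(1 − f) ≈ 1/0.8932 ≈ 1.1196.
Single-dose peak C₀ = D/Vd = 1932/163 ≈ 11.853 μg/mL.
Steady-state peak Cmax,ss = C₀·R ≈ 11.853 × 1.1196 ≈ 13.271 μg/mL.
Peak 13.3 μg/mL vs MTC 18 μg/mL: below toxic threshold.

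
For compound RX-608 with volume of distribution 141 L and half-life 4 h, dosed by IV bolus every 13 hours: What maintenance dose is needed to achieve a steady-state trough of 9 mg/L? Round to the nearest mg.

τ/t½ = 13/4 ≈ 3.25, so f = (1/2)^(13/4) ≈ 0.105112.
Cmin,ss = (D/Vd)·f/(1−f), so D = Cmin,ss·Vd·(1−f)/f.
D = 9 × 141 × (1−f)/f ≈ 9 × 141 × 8.51366 ≈ 10803.83 mg.

10804 mg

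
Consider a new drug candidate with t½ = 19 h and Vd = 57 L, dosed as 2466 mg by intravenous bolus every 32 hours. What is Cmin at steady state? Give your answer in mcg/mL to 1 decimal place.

τ/t½ = 32/19 ≈ 1.6842, so fraction remaining f = (1/2)^(32/19) ≈ 0.3112.
Each bolus raises the concentration by D/Vd = 2466/57 ≈ 43.263 mcg/mL.
Steady-state trough Cmin,ss = C₀·f/(1−f) ≈ 43.263 × 0.3112/0.6888 ≈ 19.546 mcg/mL.

19.5 mcg/mL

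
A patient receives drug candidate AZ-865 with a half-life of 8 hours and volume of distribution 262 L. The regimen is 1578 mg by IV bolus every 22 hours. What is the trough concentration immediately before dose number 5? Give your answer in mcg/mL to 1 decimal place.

1.1 mcg/mL

f = (1/2)^(τ/t½) = (1/2)^(22/8) ≈ 0.1487.
C₀ = D/Vd = 1578/262 ≈ 6.023 mcg/mL.
Before the 5th dose, 4 doses have been given. Superposition: Cmin = C₀·(f + f² + … + f^4).
≈ 6.023 × (0.1487 + 0.0221 + 0.0033 + 0.0005) ≈ 6.023 × 0.1746 ≈ 1.052 mcg/mL.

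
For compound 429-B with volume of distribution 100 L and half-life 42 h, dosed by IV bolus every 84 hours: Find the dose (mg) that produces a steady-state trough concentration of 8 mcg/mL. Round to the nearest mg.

τ/t½ = 84/42 ≈ 2, so f = (1/2)^(84/42) ≈ 0.250000.
Cmin,ss = (D/Vd)·f/(1−f), so D = Cmin,ss·Vd·(1−f)/f.
D = 8 × 100 × (1−f)/f ≈ 8 × 100 × 3.00000 ≈ 2400.00 mg.

2400 mg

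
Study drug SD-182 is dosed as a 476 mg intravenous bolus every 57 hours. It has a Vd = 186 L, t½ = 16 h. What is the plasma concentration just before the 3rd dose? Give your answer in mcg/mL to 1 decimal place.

0.2 mcg/mL

f = (1/2)^(τ/t½) = (1/2)^(57/16) ≈ 0.0846.
C₀ = D/Vd = 476/186 ≈ 2.559 mcg/mL.
Before the 3rd dose, 2 doses have been given. Superposition: Cmin = C₀·(f + f²).
≈ 2.559 × (0.0846 + 0.0072) ≈ 2.559 × 0.0918 ≈ 0.235 mcg/mL.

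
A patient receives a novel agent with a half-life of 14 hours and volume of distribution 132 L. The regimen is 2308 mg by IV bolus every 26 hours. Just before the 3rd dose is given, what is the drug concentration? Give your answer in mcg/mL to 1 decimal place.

6.2 mcg/mL

f = (1/2)^(τ/t½) = (1/2)^(26/14) ≈ 0.2760.
C₀ = D/Vd = 2308/132 ≈ 17.485 mcg/mL.
Before the 3rd dose, 2 doses have been given. Superposition: Cmin = C₀·(f + f²).
≈ 17.485 × (0.2760 + 0.0762) ≈ 17.485 × 0.3522 ≈ 6.158 mcg/mL.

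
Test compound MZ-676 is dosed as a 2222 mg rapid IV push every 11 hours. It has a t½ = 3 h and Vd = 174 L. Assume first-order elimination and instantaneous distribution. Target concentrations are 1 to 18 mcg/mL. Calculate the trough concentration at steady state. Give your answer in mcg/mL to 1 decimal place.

Over one 11-h interval, 11/3 ≈ 3.6667 half-lives elapse, leaving f ≈ 0.0787 of each dose.
Each bolus raises the concentration by D/Vd = 2222/174 ≈ 12.770 mcg/mL.
Steady-state trough Cmin,ss = C₀·f/(1−f) ≈ 12.770 × 0.0787/0.9213 ≈ 1.091 mcg/mL.
Trough 1.1 mcg/mL vs MEC 1 mcg/mL: adequate.

1.1 mcg/mL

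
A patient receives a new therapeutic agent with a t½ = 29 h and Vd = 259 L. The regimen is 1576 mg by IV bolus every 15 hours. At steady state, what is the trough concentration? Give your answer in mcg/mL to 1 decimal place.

Over one 15-h interval, 15/29 ≈ 0.51724 half-lives elapse, leaving f ≈ 0.6987 of each dose.
At steady state, accumulation factor R = 1/(1 − e^(−kτ)) ≈ 3.3190.
Single-dose peak C₀ = D/Vd = 1576/259 ≈ 6.085 mcg/mL.
Cmax,ss = C₀/(1 − f) ≈ 6.085/0.3013 ≈ 20.196 mcg/mL.
One interval later, Cmin,ss = Cmax,ss·e^(−kτ) ≈ 20.196 × 0.6987 ≈ 14.111 mcg/mL.

14.1 mcg/mL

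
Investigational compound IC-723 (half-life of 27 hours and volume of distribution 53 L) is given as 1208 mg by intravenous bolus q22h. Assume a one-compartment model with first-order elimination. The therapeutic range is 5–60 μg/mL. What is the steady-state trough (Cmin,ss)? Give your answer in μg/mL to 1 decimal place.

τ/t½ = 22/27 ≈ 0.81481, so fraction remaining f = (1/2)^(22/27) ≈ 0.5685.
At steady state, accumulation factor R = 1/(1 − e^(−kτ)) ≈ 2.3175.
Single-dose peak C₀ = D/Vd = 1208/53 ≈ 22.792 μg/mL.
Steady-state peak Cmax,ss = C₀·R ≈ 22.792 × 2.3175 ≈ 52.820 μg/mL.
Steady-state trough Cmin,ss = Cmax,ss·f ≈ 52.820 × 0.5685 ≈ 30.028 μg/mL.
Trough 30.0 μg/mL vs MEC 5 μg/mL: adequate.

30.0 μg/mL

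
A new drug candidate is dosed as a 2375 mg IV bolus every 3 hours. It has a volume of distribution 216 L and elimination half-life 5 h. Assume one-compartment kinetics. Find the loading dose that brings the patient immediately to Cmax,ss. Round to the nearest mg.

f = (1/2)^(3/5) ≈ 0.659754; accumulation ratio R = 1/(1−f) ≈ 2.93905.
Loading dose to hit Cmax,ss on first dose: D_load = D_maint·R ≈ 2375 × 2.93905 ≈ 6980.24 mg.

6980 mg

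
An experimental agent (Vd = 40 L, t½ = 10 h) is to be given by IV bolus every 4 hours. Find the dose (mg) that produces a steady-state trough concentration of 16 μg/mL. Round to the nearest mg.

τ/t½ = 4/10 ≈ 0.4, so f = (1/2)^(4/10) ≈ 0.757858.
Cmin,ss = (D/Vd)·f/(1−f), so D = Cmin,ss·Vd·(1−f)/f.
D = 16 × 40 × (1−f)/f ≈ 16 × 40 × 0.31951 ≈ 204.49 mg.

204 mg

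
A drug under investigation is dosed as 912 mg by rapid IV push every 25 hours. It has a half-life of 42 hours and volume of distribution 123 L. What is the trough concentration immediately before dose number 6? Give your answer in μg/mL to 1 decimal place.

12.7 μg/mL

f = (1/2)^(τ/t½) = (1/2)^(25/42) ≈ 0.6619.
C₀ = D/Vd = 912/123 ≈ 7.415 μg/mL.
Before the 6th dose, 5 doses have been given. Superposition: Cmin = C₀·(f + f² + … + f^5).
≈ 7.415 × (0.6619 + 0.4381 + 0.2900 + 0.1919 + 0.1270) ≈ 7.415 × 1.7089 ≈ 12.671 μg/mL.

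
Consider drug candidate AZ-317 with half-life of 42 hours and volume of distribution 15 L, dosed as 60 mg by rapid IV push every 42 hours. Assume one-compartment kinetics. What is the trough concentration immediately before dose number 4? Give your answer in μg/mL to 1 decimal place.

3.5 μg/mL

f = (1/2)^(τ/t½) = (1/2)^(42/42) ≈ 0.5000.
C₀ = D/Vd = 60/15 ≈ 4.000 μg/mL.
Before the 4th dose, 3 doses have been given. Superposition: Cmin = C₀·(f + f² + … + f^3).
≈ 4.000 × (0.5000 + 0.2500 + 0.1250) ≈ 4.000 × 0.8750 ≈ 3.500 μg/mL.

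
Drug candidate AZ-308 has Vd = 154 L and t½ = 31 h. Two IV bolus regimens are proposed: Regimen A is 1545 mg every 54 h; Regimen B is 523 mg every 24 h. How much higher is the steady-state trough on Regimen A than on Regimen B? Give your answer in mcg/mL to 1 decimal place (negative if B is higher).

Regimen A: f = (1/2)^(54/31) ≈ 0.2990; Cmin,ss = (1545/154)·f/(1−f) ≈ 4.279 mcg/mL.
Regimen B: f = (1/2)^(24/31) ≈ 0.5847; Cmin,ss = (523/154)·f/(1−f) ≈ 4.781 mcg/mL.
Difference ≈ 4.279 − 4.781 ≈ -0.502 mcg/mL.

-0.5 mcg/mL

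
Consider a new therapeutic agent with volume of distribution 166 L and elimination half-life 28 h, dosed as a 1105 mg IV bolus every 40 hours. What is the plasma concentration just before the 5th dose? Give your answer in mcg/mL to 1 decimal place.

3.9 mcg/mL

f = (1/2)^(τ/t½) = (1/2)^(40/28) ≈ 0.3715.
C₀ = D/Vd = 1105/166 ≈ 6.657 mcg/mL.
Before the 5th dose, 4 doses have been given. Superposition: Cmin = C₀·(f + f² + … + f^4).
≈ 6.657 × (0.3715 + 0.1380 + 0.0513 + 0.0190) ≈ 6.657 × 0.5798 ≈ 3.860 mcg/mL.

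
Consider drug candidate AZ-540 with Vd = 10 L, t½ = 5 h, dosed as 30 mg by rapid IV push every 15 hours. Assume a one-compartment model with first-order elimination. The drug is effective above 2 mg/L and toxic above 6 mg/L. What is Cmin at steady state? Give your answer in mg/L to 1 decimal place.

0.4 mg/L

The dosing interval is 3 half-lives, so f = 2^(−3) = 0.125.
Accumulation ratio R = 1/(1 − f) = 1/0.875 = 8/7.
Single-dose peak C₀ = D/Vd = 30/10 = 3 mg/L.
Steady-state peak Cmax,ss = C₀·R = 3 × 8/7 ≈ 3.429 mg/L.
Steady-state trough Cmin,ss = Cmax,ss·f ≈ 3.429 × 0.125 ≈ 0.429 mg/L.
Trough 0.4 mg/L vs MEC 2 mg/L: subtherapeutic.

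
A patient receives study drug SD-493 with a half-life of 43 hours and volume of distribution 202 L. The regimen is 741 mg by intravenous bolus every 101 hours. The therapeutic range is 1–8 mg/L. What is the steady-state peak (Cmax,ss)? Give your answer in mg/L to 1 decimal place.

k = ln2/t½ = ln2/43 ≈ 0.016120 h⁻¹; fraction remaining f = e^(−kτ) = e^(−0.016120×101) ≈ 0.1963.
At steady state, accumulation factor R = 1/(1 − e^(−kτ)) ≈ 1.2442.
Each bolus raises the concentration by D/Vd = 741/202 ≈ 3.668 mg/L.
Cmax,ss = C₀/(1 − f) ≈ 3.668/0.8037 ≈ 4.564 mg/L.
Peak 4.6 mg/L vs MTC 8 mg/L: below toxic threshold.

4.6 mg/L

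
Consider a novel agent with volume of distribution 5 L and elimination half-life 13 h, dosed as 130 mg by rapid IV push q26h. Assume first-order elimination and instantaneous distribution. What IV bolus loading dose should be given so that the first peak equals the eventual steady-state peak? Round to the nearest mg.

f = (1/2)^(26/13) ≈ 0.250000; accumulation ratio R = 1/(1−f) ≈ 1.33333.
Loading dose to hit Cmax,ss on first dose: D_load = D_maint·R ≈ 130 × 1.33333 ≈ 173.33 mg.

173 mg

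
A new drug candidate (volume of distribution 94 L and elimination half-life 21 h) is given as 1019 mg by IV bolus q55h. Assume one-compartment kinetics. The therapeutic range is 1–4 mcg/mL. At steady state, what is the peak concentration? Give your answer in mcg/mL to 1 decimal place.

12.9 mcg/mL

Over one 55-h interval, 55/21 ≈ 2.619 half-lives elapse, leaving f ≈ 0.1628 of each dose.
Accumulation ratio R = 1/(1 − f) ≈ 1/0.8372 ≈ 1.1945.
Each bolus raises the concentration by D/Vd = 1019/94 ≈ 10.840 mcg/mL.
Steady-state peak Cmax,ss = C₀·R ≈ 10.840 × 1.1945 ≈ 12.948 mcg/mL.
Peak 12.9 mcg/mL vs MTC 4 mcg/mL: exceeds toxic threshold.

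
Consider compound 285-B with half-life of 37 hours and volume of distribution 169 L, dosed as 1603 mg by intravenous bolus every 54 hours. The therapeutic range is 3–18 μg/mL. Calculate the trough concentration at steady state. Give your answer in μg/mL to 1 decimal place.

Over one 54-h interval, 54/37 ≈ 1.4595 half-lives elapse, leaving f ≈ 0.3636 of each dose.
Each bolus raises the concentration by D/Vd = 1603/169 ≈ 9.485 μg/mL.
Steady-state trough Cmin,ss = C₀·f/(1−f) ≈ 9.485 × 0.3636/0.6364 ≈ 5.419 μg/mL.
Trough 5.4 μg/mL vs MEC 3 μg/mL: adequate.

5.4 μg/mL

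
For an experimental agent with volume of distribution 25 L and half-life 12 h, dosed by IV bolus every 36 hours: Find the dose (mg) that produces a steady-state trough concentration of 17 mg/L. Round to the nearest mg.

τ/t½ = 36/12 ≈ 3, so f = (1/2)^(36/12) ≈ 0.125000.
Cmin,ss = (D/Vd)·f/(1−f), so D = Cmin,ss·Vd·(1−f)/f.
D = 17 × 25 × (1−f)/f ≈ 17 × 25 × 7.00000 ≈ 2975.00 mg.

2975 mg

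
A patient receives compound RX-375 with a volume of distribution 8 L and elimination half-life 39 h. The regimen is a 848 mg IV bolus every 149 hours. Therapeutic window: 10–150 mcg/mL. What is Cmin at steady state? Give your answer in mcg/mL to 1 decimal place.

k = ln2/t½ = ln2/39 ≈ 0.017773 h⁻¹; fraction remaining f = e^(−kτ) = e^(−0.017773×149) ≈ 0.0708.
Accumulation ratio R = 1/(1 − f) ≈ 1/0.9292 ≈ 1.0762.
Each bolus raises the concentration by D/Vd = 848/8 ≈ 106.000 mcg/mL.
Cmax,ss = C₀/(1 − f) ≈ 106.000/0.9292 ≈ 114.077 mcg/mL.
Steady-state trough Cmin,ss = Cmax,ss·f ≈ 114.077 × 0.0708 ≈ 8.077 mcg/mL.
Trough 8.1 mcg/mL vs MEC 10 mcg/mL: subtherapeutic.

8.1 mcg/mL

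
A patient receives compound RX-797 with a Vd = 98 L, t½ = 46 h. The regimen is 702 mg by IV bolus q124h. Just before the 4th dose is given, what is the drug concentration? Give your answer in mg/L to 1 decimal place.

f = (1/2)^(τ/t½) = (1/2)^(124/46) ≈ 0.1544.
C₀ = D/Vd = 702/98 ≈ 7.163 mg/L.
Before the 4th dose, 3 doses have been given. Superposition: Cmin = C₀·(f + f² + … + f^3).
≈ 7.163 × (0.1544 + 0.0238 + 0.0037) ≈ 7.163 × 0.1819 ≈ 1.303 mg/L.

1.3 mg/L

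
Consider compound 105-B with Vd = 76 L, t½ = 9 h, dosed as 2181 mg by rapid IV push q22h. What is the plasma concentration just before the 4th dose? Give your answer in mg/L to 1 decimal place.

f = (1/2)^(τ/t½) = (1/2)^(22/9) ≈ 0.1837.
C₀ = D/Vd = 2181/76 ≈ 28.697 mg/L.
Before the 4th dose, 3 doses have been given. Superposition: Cmin = C₀·(f + f² + … + f^3).
≈ 28.697 × (0.1837 + 0.0337 + 0.0062) ≈ 28.697 × 0.2236 ≈ 6.417 mg/L.

6.4 mg/L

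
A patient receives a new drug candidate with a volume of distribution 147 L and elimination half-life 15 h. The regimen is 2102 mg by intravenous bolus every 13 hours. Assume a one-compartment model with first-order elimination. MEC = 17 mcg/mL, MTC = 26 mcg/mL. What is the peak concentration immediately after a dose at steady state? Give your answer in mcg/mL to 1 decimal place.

τ/t½ = 13/15 ≈ 0.86667, so fraction remaining f = (1/2)^(13/15) ≈ 0.5484.
Accumulation ratio R = 1/(1 − f) ≈ 1/0.4516 ≈ 2.2143.
Each bolus raises the concentration by D/Vd = 2102/147 ≈ 14.299 mcg/mL.
Cmax,ss = C₀/(1 − f) ≈ 14.299/0.4516 ≈ 31.663 mcg/mL.
Peak 31.7 mcg/mL vs MTC 26 mcg/mL: exceeds toxic threshold.

31.7 mcg/mL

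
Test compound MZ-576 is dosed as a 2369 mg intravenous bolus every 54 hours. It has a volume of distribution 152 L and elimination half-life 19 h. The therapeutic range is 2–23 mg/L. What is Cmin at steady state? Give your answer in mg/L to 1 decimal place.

2.5 mg/L

Over one 54-h interval, 54/19 ≈ 2.8421 half-lives elapse, leaving f ≈ 0.1395 of each dose.
Each bolus raises the concentration by D/Vd = 2369/152 ≈ 15.586 mg/L.
Steady-state trough Cmin,ss = C₀·f/(1−f) ≈ 15.586 × 0.1395/0.8605 ≈ 2.527 mg/L.
Trough 2.5 mg/L vs MEC 2 mg/L: adequate.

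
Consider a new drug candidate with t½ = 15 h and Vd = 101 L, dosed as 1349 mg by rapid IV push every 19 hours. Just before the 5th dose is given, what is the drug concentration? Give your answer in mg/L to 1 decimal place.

f = (1/2)^(τ/t½) = (1/2)^(19/15) ≈ 0.4156.
C₀ = D/Vd = 1349/101 ≈ 13.356 mg/L.
Before the 5th dose, 4 doses have been given. Superposition: Cmin = C₀·(f + f² + … + f^4).
≈ 13.356 × (0.4156 + 0.1727 + 0.0718 + 0.0298) ≈ 13.356 × 0.6899 ≈ 9.214 mg/L.

9.2 mg/L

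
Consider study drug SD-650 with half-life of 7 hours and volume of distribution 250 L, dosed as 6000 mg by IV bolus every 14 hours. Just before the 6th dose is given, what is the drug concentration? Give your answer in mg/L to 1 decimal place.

8.0 mg/L

f = (1/2)^(τ/t½) = (1/2)^(14/7) ≈ 0.2500.
C₀ = D/Vd = 6000/250 ≈ 24.000 mg/L.
Before the 6th dose, 5 doses have been given. Superposition: Cmin = C₀·(f + f² + … + f^5).
≈ 24.000 × (0.2500 + 0.0625 + 0.0156 + 0.0039 + 0.0010) ≈ 24.000 × 0.3330 ≈ 7.992 mg/L.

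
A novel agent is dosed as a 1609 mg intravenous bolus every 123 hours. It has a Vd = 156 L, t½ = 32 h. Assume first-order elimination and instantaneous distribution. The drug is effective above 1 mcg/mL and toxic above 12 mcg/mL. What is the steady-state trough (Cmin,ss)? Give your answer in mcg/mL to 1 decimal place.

τ/t½ = 123/32 ≈ 3.8438, so fraction remaining f = (1/2)^(123/32) ≈ 0.0696.
Accumulation ratio R = 1/(1 − f) ≈ 1/0.9304 ≈ 1.0748.
Single-dose peak C₀ = D/Vd = 1609/156 ≈ 10.314 mcg/mL.
Cmax,ss = C₀/(1 − f) ≈ 10.314/0.9304 ≈ 11.086 mcg/mL.
Steady-state trough Cmin,ss = Cmax,ss·f ≈ 11.086 × 0.0696 ≈ 0.772 mcg/mL.
Trough 0.8 mcg/mL vs MEC 1 mcg/mL: subtherapeutic.

0.8 mcg/mL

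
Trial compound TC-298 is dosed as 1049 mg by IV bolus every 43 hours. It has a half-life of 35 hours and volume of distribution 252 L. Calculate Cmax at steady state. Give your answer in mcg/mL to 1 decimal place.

k = ln2/t½ = ln2/35 ≈ 0.019804 h⁻¹; fraction remaining f = e^(−kτ) = e^(−0.019804×43) ≈ 0.4267.
Accumulation ratio R = 1/(1 − f) ≈ 1/0.5733 ≈ 1.7443.
Each bolus raises the concentration by D/Vd = 1049/252 ≈ 4.163 mcg/mL.
Steady-state peak Cmax,ss = C₀·R ≈ 4.163 × 1.7443 ≈ 7.262 mcg/mL.

7.3 mcg/mL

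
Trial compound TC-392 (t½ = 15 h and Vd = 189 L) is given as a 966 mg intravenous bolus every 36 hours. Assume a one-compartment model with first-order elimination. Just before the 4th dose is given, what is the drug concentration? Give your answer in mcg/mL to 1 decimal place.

f = (1/2)^(τ/t½) = (1/2)^(36/15) ≈ 0.1895.
C₀ = D/Vd = 966/189 ≈ 5.111 mcg/mL.
Before the 4th dose, 3 doses have been given. Superposition: Cmin = C₀·(f + f² + … + f^3).
≈ 5.111 × (0.1895 + 0.0359 + 0.0068) ≈ 5.111 × 0.2322 ≈ 1.187 mcg/mL.

1.2 mcg/mL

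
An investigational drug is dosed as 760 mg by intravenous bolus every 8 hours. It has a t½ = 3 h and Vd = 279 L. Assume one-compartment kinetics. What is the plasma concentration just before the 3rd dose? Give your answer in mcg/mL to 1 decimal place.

f = (1/2)^(τ/t½) = (1/2)^(8/3) ≈ 0.1575.
C₀ = D/Vd = 760/279 ≈ 2.724 mcg/mL.
Before the 3rd dose, 2 doses have been given. Superposition: Cmin = C₀·(f + f²).
≈ 2.724 × (0.1575 + 0.0248) ≈ 2.724 × 0.1823 ≈ 0.497 mcg/mL.

0.5 mcg/mL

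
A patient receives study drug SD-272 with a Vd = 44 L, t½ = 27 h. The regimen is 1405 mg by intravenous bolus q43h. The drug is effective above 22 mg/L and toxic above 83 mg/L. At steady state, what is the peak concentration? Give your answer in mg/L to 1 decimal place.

k = ln2/t½ = ln2/27 ≈ 0.025672 h⁻¹; fraction remaining f = e^(−kτ) = e^(−0.025672×43) ≈ 0.3316.
Accumulation ratio R = 1/(1 − f) ≈ 1/0.6684 ≈ 1.4961.
Each bolus raises the concentration by D/Vd = 1405/44 ≈ 31.932 mg/L.
Cmax,ss = C₀/(1 − f) ≈ 31.932/0.6684 ≈ 47.774 mg/L.
Peak 47.8 mg/L vs MTC 83 mg/L: below toxic threshold.

47.8 mg/L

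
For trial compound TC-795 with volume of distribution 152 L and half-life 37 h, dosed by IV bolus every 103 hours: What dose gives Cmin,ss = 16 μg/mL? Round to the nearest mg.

τ/t½ = 103/37 ≈ 2.7838, so f = (1/2)^(103/37) ≈ 0.145210.
Cmin,ss = (D/Vd)·f/(1−f), so D = Cmin,ss·Vd·(1−f)/f.
D = 16 × 152 × (1−f)/f ≈ 16 × 152 × 5.88658 ≈ 14316.16 mg.

14316 mg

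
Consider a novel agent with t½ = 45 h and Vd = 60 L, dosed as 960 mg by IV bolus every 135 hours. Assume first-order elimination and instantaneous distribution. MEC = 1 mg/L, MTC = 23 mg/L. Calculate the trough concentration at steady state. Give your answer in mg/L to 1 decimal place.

2.3 mg/L

τ = 135 h = 3 half-lives, so f = (1/2)^3 = 0.125.
At steady state, R = 1/(1 − 0.125) = 8/7.
Single-dose peak C₀ = D/Vd = 960/60 = 16 mg/L.
Steady-state peak Cmax,ss = C₀·R = 16 × 8/7 ≈ 18.286 mg/L.
Steady-state trough Cmin,ss = Cmax,ss·f ≈ 18.286 × 0.125 ≈ 2.286 mg/L.
Trough 2.3 mg/L vs MEC 1 mg/L: adequate.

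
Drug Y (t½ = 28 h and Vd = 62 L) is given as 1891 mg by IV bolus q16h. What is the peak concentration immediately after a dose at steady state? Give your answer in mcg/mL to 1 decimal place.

Over one 16-h interval, 16/28 ≈ 0.57143 half-lives elapse, leaving f ≈ 0.6730 of each dose.
Accumulation ratio R = 1/(1 − f) ≈ 1/0.3270 ≈ 3.0581.
Single-dose peak C₀ = D/Vd = 1891/62 ≈ 30.500 mcg/mL.
Cmax,ss = C₀/(1 − f) ≈ 30.500/0.3270 ≈ 93.272 mcg/mL.

93.3 mcg/mL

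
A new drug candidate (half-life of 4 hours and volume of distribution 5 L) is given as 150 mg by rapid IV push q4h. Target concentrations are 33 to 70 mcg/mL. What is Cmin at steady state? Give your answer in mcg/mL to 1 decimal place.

τ = 4 h = 1 half-life, so f = (1/2)^1 = 0.5.
At steady state, R = 1/(1 − 0.5) = 2/1.
Single-dose peak C₀ = D/Vd = 150/5 = 30 mcg/mL.
Steady-state peak Cmax,ss = C₀·R = 30 × 2/1 ≈ 60.000 mcg/mL.
Steady-state trough Cmin,ss = Cmax,ss·f ≈ 60.000 × 0.5 ≈ 30.000 mcg/mL.
Trough 30.0 mcg/mL vs MEC 33 mcg/mL: subtherapeutic.

30.0 mcg/mL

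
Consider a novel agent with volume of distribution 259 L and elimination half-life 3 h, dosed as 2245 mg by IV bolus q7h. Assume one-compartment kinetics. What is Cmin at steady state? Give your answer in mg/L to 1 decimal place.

2.1 mg/L

k = ln2/t½ = ln2/3 ≈ 0.231049 h⁻¹; fraction remaining f = e^(−kτ) = e^(−0.231049×7) ≈ 0.1984.
Accumulation ratio R = 1/(1 − f) ≈ 1/0.8016 ≈ 1.2475.
Each bolus raises the concentration by D/Vd = 2245/259 ≈ 8.668 mg/L.
Cmax,ss = C₀/(1 − f) ≈ 8.668/0.8016 ≈ 10.813 mg/L.
One interval later, Cmin,ss = Cmax,ss·e^(−kτ) ≈ 10.813 × 0.1984 ≈ 2.145 mg/L.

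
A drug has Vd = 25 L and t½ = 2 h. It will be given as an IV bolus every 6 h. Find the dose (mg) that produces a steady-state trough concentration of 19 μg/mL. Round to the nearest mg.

τ/t½ = 6/2 ≈ 3, so f = (1/2)^(6/2) ≈ 0.125000.
Cmin,ss = (D/Vd)·f/(1−f), so D = Cmin,ss·Vd·(1−f)/f.
D = 19 × 25 × (1−f)/f ≈ 19 × 25 × 7.00000 ≈ 3325.00 mg.

3325 mg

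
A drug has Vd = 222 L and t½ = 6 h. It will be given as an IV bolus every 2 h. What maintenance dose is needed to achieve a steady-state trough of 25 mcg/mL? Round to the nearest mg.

1443 mg

τ/t½ = 2/6 ≈ 0.33333, so f = (1/2)^(2/6) ≈ 0.793701.
Cmin,ss = (D/Vd)·f/(1−f), so D = Cmin,ss·Vd·(1−f)/f.
D = 25 × 222 × (1−f)/f ≈ 25 × 222 × 0.25992 ≈ 1442.56 mg.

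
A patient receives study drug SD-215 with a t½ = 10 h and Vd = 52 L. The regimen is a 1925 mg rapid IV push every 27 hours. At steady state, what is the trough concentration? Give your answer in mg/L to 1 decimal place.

k = ln2/t½ = ln2/10 ≈ 0.069315 h⁻¹; fraction remaining f = e^(−kτ) = e^(−0.069315×27) ≈ 0.1539.
Accumulation ratio R = 1/(1 − f) ≈ 1/0.8461 ≈ 1.1819.
Single-dose peak C₀ = D/Vd = 1925/52 ≈ 37.019 mg/L.
Cmax,ss = C₀/(1 − f) ≈ 37.019/0.8461 ≈ 43.753 mg/L.
Steady-state trough Cmin,ss = Cmax,ss·f ≈ 43.753 × 0.1539 ≈ 6.734 mg/L.

6.7 mg/L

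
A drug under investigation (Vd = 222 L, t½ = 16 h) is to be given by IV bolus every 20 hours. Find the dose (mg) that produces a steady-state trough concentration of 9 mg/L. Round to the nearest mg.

τ/t½ = 20/16 ≈ 1.25, so f = (1/2)^(20/16) ≈ 0.420448.
Cmin,ss = (D/Vd)·f/(1−f), so D = Cmin,ss·Vd·(1−f)/f.
D = 9 × 222 × (1−f)/f ≈ 9 × 222 × 1.37842 ≈ 2754.08 mg.

2754 mg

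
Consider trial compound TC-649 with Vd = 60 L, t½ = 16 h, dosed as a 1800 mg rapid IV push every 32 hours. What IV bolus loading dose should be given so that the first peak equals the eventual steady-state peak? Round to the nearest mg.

f = (1/2)^(32/16) ≈ 0.250000; accumulation ratio R = 1/(1−f) ≈ 1.33333.
Loading dose to hit Cmax,ss on first dose: D_load = D_maint·R ≈ 1800 × 1.33333 ≈ 2399.99 mg.

2400 mg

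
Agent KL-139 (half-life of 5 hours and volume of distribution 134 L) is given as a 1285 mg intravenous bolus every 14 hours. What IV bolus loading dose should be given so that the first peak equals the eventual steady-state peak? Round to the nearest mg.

f = (1/2)^(14/5) ≈ 0.143587; accumulation ratio R = 1/(1−f) ≈ 1.16766.
Loading dose to hit Cmax,ss on first dose: D_load = D_maint·R ≈ 1285 × 1.16766 ≈ 1500.44 mg.

1500 mg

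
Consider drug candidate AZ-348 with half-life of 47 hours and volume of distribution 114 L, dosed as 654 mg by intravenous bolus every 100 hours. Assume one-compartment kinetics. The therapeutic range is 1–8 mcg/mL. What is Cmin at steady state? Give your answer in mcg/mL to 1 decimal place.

k = ln2/t½ = ln2/47 ≈ 0.014748 h⁻¹; fraction remaining f = e^(−kτ) = e^(−0.014748×100) ≈ 0.2288.
At steady state, accumulation factor R = 1/(1 − e^(−kτ)) ≈ 1.2967.
Each bolus raises the concentration by D/Vd = 654/114 ≈ 5.737 mcg/mL.
Steady-state peak Cmax,ss = C₀·R ≈ 5.737 × 1.2967 ≈ 7.439 mcg/mL.
One interval later, Cmin,ss = Cmax,ss·e^(−kτ) ≈ 7.439 × 0.2288 ≈ 1.702 mcg/mL.
Trough 1.7 mcg/mL vs MEC 1 mcg/mL: adequate.

1.7 mcg/mL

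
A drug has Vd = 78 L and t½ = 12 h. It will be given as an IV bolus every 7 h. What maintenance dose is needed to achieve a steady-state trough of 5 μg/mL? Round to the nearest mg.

194 mg

τ/t½ = 7/12 ≈ 0.58333, so f = (1/2)^(7/12) ≈ 0.667420.
Cmin,ss = (D/Vd)·f/(1−f), so D = Cmin,ss·Vd·(1−f)/f.
D = 5 × 78 × (1−f)/f ≈ 5 × 78 × 0.49831 ≈ 194.34 mg.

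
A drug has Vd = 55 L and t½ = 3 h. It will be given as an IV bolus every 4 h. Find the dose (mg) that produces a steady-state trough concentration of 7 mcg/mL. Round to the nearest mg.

τ/t½ = 4/3 ≈ 1.3333, so f = (1/2)^(4/3) ≈ 0.396850.
Cmin,ss = (D/Vd)·f/(1−f), so D = Cmin,ss·Vd·(1−f)/f.
D = 7 × 55 × (1−f)/f ≈ 7 × 55 × 1.51984 ≈ 585.14 mg.

585 mg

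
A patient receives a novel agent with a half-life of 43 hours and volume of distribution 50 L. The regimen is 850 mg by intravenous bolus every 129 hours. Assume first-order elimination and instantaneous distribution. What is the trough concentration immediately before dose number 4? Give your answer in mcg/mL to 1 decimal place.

f = (1/2)^(τ/t½) = (1/2)^(129/43) ≈ 0.1250.
C₀ = D/Vd = 850/50 ≈ 17.000 mcg/mL.
Before the 4th dose, 3 doses have been given. Superposition: Cmin = C₀·(f + f² + … + f^3).
≈ 17.000 × (0.1250 + 0.0156 + 0.0020) ≈ 17.000 × 0.1426 ≈ 2.424 mcg/mL.

2.4 mcg/mL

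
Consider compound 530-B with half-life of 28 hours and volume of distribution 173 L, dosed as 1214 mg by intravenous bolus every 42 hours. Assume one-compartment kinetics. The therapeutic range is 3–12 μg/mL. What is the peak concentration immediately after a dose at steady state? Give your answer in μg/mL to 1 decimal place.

τ/t½ = 42/28 ≈ 1.5, so fraction remaining f = (1/2)^(42/28) ≈ 0.3536.
At steady state, accumulation factor R = 1/(1 − e^(−kτ)) ≈ 1.5470.
Single-dose peak C₀ = D/Vd = 1214/173 ≈ 7.017 μg/mL.
Steady-state peak Cmax,ss = C₀·R ≈ 7.017 × 1.5470 ≈ 10.855 μg/mL.
Peak 10.9 μg/mL vs MTC 12 μg/mL: below toxic threshold.

10.9 μg/mL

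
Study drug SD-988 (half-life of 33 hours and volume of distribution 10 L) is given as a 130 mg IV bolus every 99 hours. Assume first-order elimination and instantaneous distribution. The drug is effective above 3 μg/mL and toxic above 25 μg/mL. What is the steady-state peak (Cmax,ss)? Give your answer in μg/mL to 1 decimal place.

The dosing interval is 3 half-lives, so f = 2^(−3) = 0.125.
Accumulation ratio R = 1/(1 − f) = 1/0.875 = 8/7.
Single-dose peak C₀ = D/Vd = 130/10 = 13 μg/mL.
Steady-state peak Cmax,ss = C₀·R = 13 × 8/7 ≈ 14.857 μg/mL.
Peak 14.9 μg/mL vs MTC 25 μg/mL: below toxic threshold.

14.9 μg/mL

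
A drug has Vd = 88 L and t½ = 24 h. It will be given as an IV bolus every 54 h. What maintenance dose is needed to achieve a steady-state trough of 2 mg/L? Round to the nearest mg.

661 mg

τ/t½ = 54/24 ≈ 2.25, so f = (1/2)^(54/24) ≈ 0.210224.
Cmin,ss = (D/Vd)·f/(1−f), so D = Cmin,ss·Vd·(1−f)/f.
D = 2 × 88 × (1−f)/f ≈ 2 × 88 × 3.75683 ≈ 661.20 mg.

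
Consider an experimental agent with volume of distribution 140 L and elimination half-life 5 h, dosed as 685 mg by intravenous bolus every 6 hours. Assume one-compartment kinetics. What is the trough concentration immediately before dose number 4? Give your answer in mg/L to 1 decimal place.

3.5 mg/L

f = (1/2)^(τ/t½) = (1/2)^(6/5) ≈ 0.4353.
C₀ = D/Vd = 685/140 ≈ 4.893 mg/L.
Before the 4th dose, 3 doses have been given. Superposition: Cmin = C₀·(f + f² + … + f^3).
≈ 4.893 × (0.4353 + 0.1895 + 0.0825) ≈ 4.893 × 0.7073 ≈ 3.461 mg/L.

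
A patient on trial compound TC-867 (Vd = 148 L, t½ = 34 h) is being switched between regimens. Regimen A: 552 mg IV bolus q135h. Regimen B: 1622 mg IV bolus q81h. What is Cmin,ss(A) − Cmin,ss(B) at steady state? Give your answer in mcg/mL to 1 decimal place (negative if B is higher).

Regimen A: f = (1/2)^(135/34) ≈ 0.0638; Cmin,ss = (552/148)·f/(1−f) ≈ 0.254 mcg/mL.
Regimen B: f = (1/2)^(81/34) ≈ 0.1918; Cmin,ss = (1622/148)·f/(1−f) ≈ 2.601 mcg/mL.
Difference ≈ 0.254 − 2.601 ≈ -2.347 mcg/mL.

-2.3 mcg/mL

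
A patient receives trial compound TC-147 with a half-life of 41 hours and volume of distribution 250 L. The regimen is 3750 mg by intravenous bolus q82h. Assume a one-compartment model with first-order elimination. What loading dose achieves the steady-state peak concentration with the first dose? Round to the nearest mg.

f = (1/2)^(82/41) ≈ 0.250000; accumulation ratio R = 1/(1−f) ≈ 1.33333.
Loading dose to hit Cmax,ss on first dose: D_load = D_maint·R ≈ 3750 × 1.33333 ≈ 4999.99 mg.

5000 mg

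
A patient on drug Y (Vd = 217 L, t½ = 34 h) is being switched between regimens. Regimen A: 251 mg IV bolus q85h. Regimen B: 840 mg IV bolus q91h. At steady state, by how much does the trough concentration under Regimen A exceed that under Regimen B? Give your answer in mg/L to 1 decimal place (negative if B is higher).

Regimen A: f = (1/2)^(85/34) ≈ 0.1768; Cmin,ss = (251/217)·f/(1−f) ≈ 0.248 mg/L.
Regimen B: f = (1/2)^(91/34) ≈ 0.1564; Cmin,ss = (840/217)·f/(1−f) ≈ 0.718 mg/L.
Difference ≈ 0.248 − 0.718 ≈ -0.470 mg/L.

-0.5 mg/L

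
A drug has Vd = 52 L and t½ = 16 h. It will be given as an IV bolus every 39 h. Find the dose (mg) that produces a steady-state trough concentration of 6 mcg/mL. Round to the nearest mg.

1378 mg

τ/t½ = 39/16 ≈ 2.4375, so f = (1/2)^(39/16) ≈ 0.184603.
Cmin,ss = (D/Vd)·f/(1−f), so D = Cmin,ss·Vd·(1−f)/f.
D = 6 × 52 × (1−f)/f ≈ 6 × 52 × 4.41703 ≈ 1378.11 mg.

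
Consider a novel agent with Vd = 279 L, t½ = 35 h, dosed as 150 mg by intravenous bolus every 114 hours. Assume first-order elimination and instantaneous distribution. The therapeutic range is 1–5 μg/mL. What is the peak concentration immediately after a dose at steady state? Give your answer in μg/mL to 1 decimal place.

0.6 μg/mL

Over one 114-h interval, 114/35 ≈ 3.2571 half-lives elapse, leaving f ≈ 0.1046 of each dose.
Accumulation ratio R = 1/(1 − f) ≈ 1/0.8954 ≈ 1.1168.
Each bolus raises the concentration by D/Vd = 150/279 ≈ 0.538 μg/mL.
Cmax,ss = C₀/(1 − f) ≈ 0.538/0.8954 ≈ 0.601 μg/mL.
Peak 0.6 μg/mL vs MTC 5 μg/mL: below toxic threshold.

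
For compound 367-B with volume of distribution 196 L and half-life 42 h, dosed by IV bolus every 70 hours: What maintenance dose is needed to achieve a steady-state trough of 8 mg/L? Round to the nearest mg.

τ/t½ = 70/42 ≈ 1.6667, so f = (1/2)^(70/42) ≈ 0.314980.
Cmin,ss = (D/Vd)·f/(1−f), so D = Cmin,ss·Vd·(1−f)/f.
D = 8 × 196 × (1−f)/f ≈ 8 × 196 × 2.17480 ≈ 3410.09 mg.

3410 mg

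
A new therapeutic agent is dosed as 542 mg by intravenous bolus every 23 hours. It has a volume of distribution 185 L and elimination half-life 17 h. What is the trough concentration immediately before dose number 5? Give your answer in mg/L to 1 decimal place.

1.8 mg/L

f = (1/2)^(τ/t½) = (1/2)^(23/17) ≈ 0.3915.
C₀ = D/Vd = 542/185 ≈ 2.930 mg/L.
Before the 5th dose, 4 doses have been given. Superposition: Cmin = C₀·(f + f² + … + f^4).
≈ 2.930 × (0.3915 + 0.1533 + 0.0600 + 0.0235) ≈ 2.930 × 0.6283 ≈ 1.841 mg/L.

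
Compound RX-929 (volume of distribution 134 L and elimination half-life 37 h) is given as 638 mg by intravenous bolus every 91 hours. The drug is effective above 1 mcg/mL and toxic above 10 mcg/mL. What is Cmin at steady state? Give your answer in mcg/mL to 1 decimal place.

Over one 91-h interval, 91/37 ≈ 2.4595 half-lives elapse, leaving f ≈ 0.1818 of each dose.
At steady state, accumulation factor R = 1/(1 − e^(−kτ)) ≈ 1.2222.
Each bolus raises the concentration by D/Vd = 638/134 ≈ 4.761 mcg/mL.
Steady-state peak Cmax,ss = C₀·R ≈ 4.761 × 1.2222 ≈ 5.819 mcg/mL.
One interval later, Cmin,ss = Cmax,ss·e^(−kτ) ≈ 5.819 × 0.1818 ≈ 1.058 mcg/mL.
Trough 1.1 mcg/mL vs MEC 1 mcg/mL: adequate.

1.1 mcg/mL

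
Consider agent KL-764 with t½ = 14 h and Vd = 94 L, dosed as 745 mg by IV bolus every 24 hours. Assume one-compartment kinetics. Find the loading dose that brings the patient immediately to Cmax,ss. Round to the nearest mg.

1072 mg

f = (1/2)^(24/14) ≈ 0.304753; accumulation ratio R = 1/(1−f) ≈ 1.43834.
Loading dose to hit Cmax,ss on first dose: D_load = D_maint·R ≈ 745 × 1.43834 ≈ 1071.56 mg.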